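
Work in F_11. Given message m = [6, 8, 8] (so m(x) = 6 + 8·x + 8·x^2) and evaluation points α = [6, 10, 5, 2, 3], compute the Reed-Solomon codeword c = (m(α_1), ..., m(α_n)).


c = [1, 6, 4, 10, 3]

Message polynomial: m(x) = 6 + 8·x + 8·x^2 (mod 11).
For each evaluation point α_i, compute m(α_i) mod 11:
  α_1 = 6: Horner steps 8 → 1 → 1, so m(6) = 1.
  α_2 = 10: Horner steps 8 → 0 → 6, so m(10) = 6.
  α_3 = 5: Horner steps 8 → 4 → 4, so m(5) = 4.
  α_4 = 2: Horner steps 8 → 2 → 10, so m(2) = 10.
  α_5 = 3: Horner steps 8 → 10 → 3, so m(3) = 3.
Codeword c = [1, 6, 4, 10, 3] ∈ F_11^5.


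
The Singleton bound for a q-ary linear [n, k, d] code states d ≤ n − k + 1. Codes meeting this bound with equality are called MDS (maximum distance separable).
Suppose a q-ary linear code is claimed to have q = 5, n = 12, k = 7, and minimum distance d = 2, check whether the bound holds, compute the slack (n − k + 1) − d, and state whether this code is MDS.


Singleton RHS = n − k + 1 = 6, slack = 4, bound satisfied, not MDS.

Singleton bound: d ≤ n − k + 1.
Here n = 12, k = 7, so n − k + 1 = 6.
Given d = 2, check d ≤ 6: YES.
Slack = (n − k + 1) − d = 4.
The code is NOT MDS (slack = 4 > 0).
Description: the claimed parameters are [12, 7, 2]_5; such a code would be non-MDS.


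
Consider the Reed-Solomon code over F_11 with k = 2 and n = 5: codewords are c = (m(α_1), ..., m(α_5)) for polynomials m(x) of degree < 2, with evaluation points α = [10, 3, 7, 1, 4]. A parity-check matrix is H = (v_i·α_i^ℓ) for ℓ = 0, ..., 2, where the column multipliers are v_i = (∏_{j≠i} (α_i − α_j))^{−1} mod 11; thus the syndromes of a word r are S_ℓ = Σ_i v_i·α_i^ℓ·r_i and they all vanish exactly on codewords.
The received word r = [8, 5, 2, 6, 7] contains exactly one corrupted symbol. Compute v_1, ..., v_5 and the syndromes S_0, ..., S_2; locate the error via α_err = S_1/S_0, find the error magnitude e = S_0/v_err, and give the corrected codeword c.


S = (1, 1, 1), error at position 4, error magnitude e = 5, c = [8, 5, 2, 1, 7].

Step 1: column multipliers v_i = (∏_{j≠i}(α_i − α_j))^{−1} mod 11.
  i = 1 (α = 10): (10−3)(10−7)(10−1)(10−4) = 7·3·9·6 = 1134 ≡ 1, so v_1 = 1^{−1} = 1 (mod 11).
  i = 2 (α = 3): (3−10)(3−7)(3−1)(3−4) = (−7)·(−4)·2·(−1) = −56 ≡ 10, so v_2 = 10^{−1} = 10 (mod 11).
  i = 3 (α = 7): (7−10)(7−3)(7−1)(7−4) = (−3)·4·6·3 = −216 ≡ 4, so v_3 = 4^{−1} = 3 (mod 11).
  i = 4 (α = 1): (1−10)(1−3)(1−7)(1−4) = (−9)·(−2)·(−6)·(−3) = 324 ≡ 5, so v_4 = 5^{−1} = 9 (mod 11).
  i = 5 (α = 4): (4−10)(4−3)(4−7)(4−1) = (−6)·1·(−3)·3 = 54 ≡ 10, so v_5 = 10^{−1} = 10 (mod 11).
  v = [1, 10, 3, 9, 10].
Step 2: syndromes of r = [8, 5, 2, 6, 7] (all sums mod 11).
  S_0 = Σ v_i r_i = 1·8 + 10·5 + 3·2 + 9·6 + 10·7 = 188 ≡ 1.
  S_1 = Σ v_i α_i r_i = 1·10·8 + 10·3·5 + 3·7·2 + 9·1·6 + 10·4·7 = 606 ≡ 1.
  α_i^2 mod 11 = [1, 9, 5, 1, 5].
  S_2 = Σ v_i α_i^2 r_i = 1·1·8 + 10·9·5 + 3·5·2 + 9·1·6 + 10·5·7 = 892 ≡ 1.
  S = (1, 1, 1) ≠ 0, so r is not a codeword (an error is present).
Step 3: locate the error. For a single error e at position i, S_ℓ = v_i·e·α_i^ℓ, so α_err = S_1/S_0.
  S_0^{−1} = 1^{−1} = 1 (mod 11), so α_err = 1·1 = 1 ≡ 1 = α_4. Error position i = 4.
  Consistency check: S_2/S_1 = 1·1 = 1 ≡ 1 = α_err ✓ (single-error assumption holds).
Step 4: error magnitude e = S_0/v_4 = S_0·∏_{j≠4}(α_4 − α_j) = 1·5 = 5 ≡ 5 (mod 11).
Step 5: correct position 4: c_4 = r_4 − e = 6 − 5 ≡ 1 (mod 11). Hence c = [8, 5, 2, 1, 7].
  Check: interpolating c through the α_i gives m(x) = 10 + 2·x (degree < 2) with m(α_i) = c_i for every i, so c is indeed a codeword.


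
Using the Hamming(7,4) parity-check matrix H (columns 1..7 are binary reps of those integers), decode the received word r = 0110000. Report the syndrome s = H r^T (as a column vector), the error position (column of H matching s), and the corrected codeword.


s = (0, 0, 1)^T, error position = 1, corrected codeword c = 1110000

Compute s = H r^T mod 2 one row at a time:
  s_1 = 0 + 0 + 0 + 0 = 0 ≡ 0 (mod 2).
  s_2 = 1 + 1 + 0 + 0 = 2 ≡ 0 (mod 2).
  s_3 = 0 + 1 + 0 + 0 = 1 ≡ 1 (mod 2).
s = (0, 0, 1)^T — this equals column 1 of H (binary 001), so error is at position 1.
Correct: flip bit 1 of r = 0110000 to get c = 1110000.


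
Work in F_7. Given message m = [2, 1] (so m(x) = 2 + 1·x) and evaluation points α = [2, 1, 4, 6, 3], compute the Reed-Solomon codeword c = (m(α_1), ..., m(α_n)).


c = [4, 3, 6, 1, 5]

Message polynomial: m(x) = 2 + 1·x (mod 7).
For each evaluation point α_i, compute m(α_i) mod 7:
  α_1 = 2: Horner steps 1 → 4, so m(2) = 4.
  α_2 = 1: Horner steps 1 → 3, so m(1) = 3.
  α_3 = 4: Horner steps 1 → 6, so m(4) = 6.
  α_4 = 6: Horner steps 1 → 1, so m(6) = 1.
  α_5 = 3: Horner steps 1 → 5, so m(3) = 5.
Codeword c = [4, 3, 6, 1, 5] ∈ F_7^5.


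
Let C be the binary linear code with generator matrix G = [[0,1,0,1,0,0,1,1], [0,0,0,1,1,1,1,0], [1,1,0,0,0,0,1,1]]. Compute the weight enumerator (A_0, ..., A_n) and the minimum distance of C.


Weight distribution: A_0 = 1, A_2 = 1, A_4 = 5, A_6 = 1. Minimum distance d = 2.

Enumerate all 2^3 = 8 messages m ∈ F_2^3.
For each, compute codeword c = mG in F_2^8, then tally its weight.
  m = 000 → c = 00000000, weight = 0.
  m = 100 → c = 01010011, weight = 4.
  m = 010 → c = 00011110, weight = 4.
  m = 110 → c = 01001101, weight = 4.
  m = 001 → c = 11000011, weight = 4.
  m = 101 → c = 10010000, weight = 2.
  m = 011 → c = 11011101, weight = 6.
  m = 111 → c = 10001110, weight = 4.
Tally weights:
  weight 0: 1 codewords.
  weight 2: 1 codewords.
  weight 4: 5 codewords.
  weight 6: 1 codewords.
Minimum distance d = smallest w > 0 with A_w > 0 = 2.
Sanity: Σ A_w = 8 = 2^3 = 8 ✓.


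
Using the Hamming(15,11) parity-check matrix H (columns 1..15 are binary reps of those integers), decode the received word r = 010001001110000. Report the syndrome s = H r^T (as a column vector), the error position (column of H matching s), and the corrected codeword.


s = (1, 1, 0, 0)^T, error position = 12, corrected codeword c = 010001001111000

Compute s = H r^T mod 2 one row at a time:
  s_1 = 0 + 1 + 1 + 1 + 0 + 0 + 0 + 0 = 3 ≡ 1 (mod 2).
  s_2 = 0 + 0 + 1 + 0 + 0 + 0 + 0 + 0 = 1 ≡ 1 (mod 2).
  s_3 = 1 + 0 + 1 + 0 + 1 + 1 + 0 + 0 = 4 ≡ 0 (mod 2).
  s_4 = 0 + 0 + 0 + 0 + 1 + 1 + 0 + 0 = 2 ≡ 0 (mod 2).
s = (1, 1, 0, 0)^T — this equals column 12 of H (binary 1100), so error is at position 12.
Correct: flip bit 12 of r = 010001001110000 to get c = 010001001111000.


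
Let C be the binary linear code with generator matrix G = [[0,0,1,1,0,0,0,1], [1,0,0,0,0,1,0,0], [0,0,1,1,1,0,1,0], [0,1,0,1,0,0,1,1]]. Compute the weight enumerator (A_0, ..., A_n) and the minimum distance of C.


Weight distribution: A_0 = 1, A_2 = 1, A_3 = 4, A_4 = 3, A_5 = 4, A_6 = 3. Minimum distance d = 2.

Enumerate all 2^4 = 16 messages m ∈ F_2^4.
For each, compute codeword c = mG in F_2^8, then tally its weight.
  m = 0000 → c = 00000000, weight = 0.
  m = 1000 → c = 00110001, weight = 3.
  m = 0100 → c = 10000100, weight = 2.
  m = 1100 → c = 10110101, weight = 5.
  m = 0010 → c = 00111010, weight = 4.
  m = 1010 → c = 00001011, weight = 3.
  m = 0110 → c = 10111110, weight = 6.
  m = 1110 → c = 10001111, weight = 5.
  m = 0001 → c = 01010011, weight = 4.
  m = 1001 → c = 01100010, weight = 3.
  m = 0101 → c = 11010111, weight = 6.
  m = 1101 → c = 11100110, weight = 5.
  m = 0011 → c = 01101001, weight = 4.
  m = 1011 → c = 01011000, weight = 3.
  m = 0111 → c = 11101101, weight = 6.
  m = 1111 → c = 11011100, weight = 5.
Tally weights:
  weight 0: 1 codewords.
  weight 2: 1 codewords.
  weight 3: 4 codewords.
  weight 4: 3 codewords.
  weight 5: 4 codewords.
  weight 6: 3 codewords.
Minimum distance d = smallest w > 0 with A_w > 0 = 2.
Sanity: Σ A_w = 16 = 2^4 = 16 ✓.


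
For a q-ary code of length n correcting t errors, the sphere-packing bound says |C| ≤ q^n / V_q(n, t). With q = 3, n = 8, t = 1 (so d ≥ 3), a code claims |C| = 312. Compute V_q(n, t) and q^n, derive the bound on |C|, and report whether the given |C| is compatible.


V_q(n, t) = 17, q^n = 6561, Hamming bound = 385, |C| = 312 ≤ bound (satisfied).

Step 1: Compute V_q(n, t) = Σ_{j=0}^1 C(n, j) (q−1)^j.
  j = 0: C(8,0)·(2)^0 = 1·1 = 1.
  j = 1: C(8,1)·(2)^1 = 8·2 = 16.
  V_q(n, t) = 1 + 16 = 17.
Step 2: q^n = 3^8 = 6561.
Step 3: Hamming bound ⌊q^n / V_q(n,t)⌋ = ⌊6561/17⌋ = 385.
Step 4: Compare |C| = 312 to 385: satisfied.
The claimed |C| lies below the Hamming bound.


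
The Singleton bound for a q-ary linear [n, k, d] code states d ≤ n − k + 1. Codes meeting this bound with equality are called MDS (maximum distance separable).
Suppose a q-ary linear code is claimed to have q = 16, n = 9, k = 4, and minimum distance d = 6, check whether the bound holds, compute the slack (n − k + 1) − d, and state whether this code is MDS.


Singleton RHS = n − k + 1 = 6, slack = 0, bound satisfied, MDS.

Singleton bound: d ≤ n − k + 1.
Here n = 9, k = 4, so n − k + 1 = 6.
Given d = 6, check d ≤ 6: YES.
Slack = (n − k + 1) − d = 0.
The code is MDS (slack = 0).
Description: the claimed parameters are [9, 4, 6]_16; such a code would be MDS (meets Singleton bound).


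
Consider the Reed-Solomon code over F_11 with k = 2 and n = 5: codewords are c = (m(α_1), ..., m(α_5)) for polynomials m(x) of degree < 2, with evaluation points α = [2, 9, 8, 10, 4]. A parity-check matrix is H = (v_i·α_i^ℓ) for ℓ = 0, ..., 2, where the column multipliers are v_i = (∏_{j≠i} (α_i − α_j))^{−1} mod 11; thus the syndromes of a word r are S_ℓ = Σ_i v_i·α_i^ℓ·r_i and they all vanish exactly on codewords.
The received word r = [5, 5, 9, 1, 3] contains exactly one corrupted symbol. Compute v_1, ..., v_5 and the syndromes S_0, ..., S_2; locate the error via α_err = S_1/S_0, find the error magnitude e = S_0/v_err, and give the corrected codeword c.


S = (5, 10, 9), error at position 1, error magnitude e = 5, c = [0, 5, 9, 1, 3].

Step 1: column multipliers v_i = (∏_{j≠i}(α_i − α_j))^{−1} mod 11.
  i = 1 (α = 2): (2−9)(2−8)(2−10)(2−4) = (−7)·(−6)·(−8)·(−2) = 672 ≡ 1, so v_1 = 1^{−1} = 1 (mod 11).
  i = 2 (α = 9): (9−2)(9−8)(9−10)(9−4) = 7·1·(−1)·5 = −35 ≡ 9, so v_2 = 9^{−1} = 5 (mod 11).
  i = 3 (α = 8): (8−2)(8−9)(8−10)(8−4) = 6·(−1)·(−2)·4 = 48 ≡ 4, so v_3 = 4^{−1} = 3 (mod 11).
  i = 4 (α = 10): (10−2)(10−9)(10−8)(10−4) = 8·1·2·6 = 96 ≡ 8, so v_4 = 8^{−1} = 7 (mod 11).
  i = 5 (α = 4): (4−2)(4−9)(4−8)(4−10) = 2·(−5)·(−4)·(−6) = −240 ≡ 2, so v_5 = 2^{−1} = 6 (mod 11).
  v = [1, 5, 3, 7, 6].
Step 2: syndromes of r = [5, 5, 9, 1, 3] (all sums mod 11).
  S_0 = Σ v_i r_i = 1·5 + 5·5 + 3·9 + 7·1 + 6·3 = 82 ≡ 5.
  S_1 = Σ v_i α_i r_i = 1·2·5 + 5·9·5 + 3·8·9 + 7·10·1 + 6·4·3 = 593 ≡ 10.
  α_i^2 mod 11 = [4, 4, 9, 1, 5].
  S_2 = Σ v_i α_i^2 r_i = 1·4·5 + 5·4·5 + 3·9·9 + 7·1·1 + 6·5·3 = 460 ≡ 9.
  S = (5, 10, 9) ≠ 0, so r is not a codeword (an error is present).
Step 3: locate the error. For a single error e at position i, S_ℓ = v_i·e·α_i^ℓ, so α_err = S_1/S_0.
  S_0^{−1} = 5^{−1} = 9 (mod 11), so α_err = 10·9 = 90 ≡ 2 = α_1. Error position i = 1.
  Consistency check: S_2/S_1 = 9·10 = 90 ≡ 2 = α_err ✓ (single-error assumption holds).
Step 4: error magnitude e = S_0/v_1 = S_0·∏_{j≠1}(α_1 − α_j) = 5·1 = 5 ≡ 5 (mod 11).
Step 5: correct position 1: c_1 = r_1 − e = 5 − 5 ≡ 0 (mod 11). Hence c = [0, 5, 9, 1, 3].
  Check: interpolating c through the α_i gives m(x) = 8 + 7·x (degree < 2) with m(α_i) = c_i for every i, so c is indeed a codeword.


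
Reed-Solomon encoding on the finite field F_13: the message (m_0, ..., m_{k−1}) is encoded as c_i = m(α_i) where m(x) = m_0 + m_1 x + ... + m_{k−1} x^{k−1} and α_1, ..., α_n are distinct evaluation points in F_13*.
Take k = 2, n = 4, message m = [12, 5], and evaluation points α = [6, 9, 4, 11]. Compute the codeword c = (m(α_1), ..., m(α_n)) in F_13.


c = [3, 5, 6, 2]

Message polynomial: m(x) = 12 + 5·x (mod 13).
For each evaluation point α_i, compute m(α_i) mod 13:
  α_1 = 6: Horner steps 5 → 3, so m(6) = 3.
  α_2 = 9: Horner steps 5 → 5, so m(9) = 5.
  α_3 = 4: Horner steps 5 → 6, so m(4) = 6.
  α_4 = 11: Horner steps 5 → 2, so m(11) = 2.
Codeword c = [3, 5, 6, 2] ∈ F_13^4.


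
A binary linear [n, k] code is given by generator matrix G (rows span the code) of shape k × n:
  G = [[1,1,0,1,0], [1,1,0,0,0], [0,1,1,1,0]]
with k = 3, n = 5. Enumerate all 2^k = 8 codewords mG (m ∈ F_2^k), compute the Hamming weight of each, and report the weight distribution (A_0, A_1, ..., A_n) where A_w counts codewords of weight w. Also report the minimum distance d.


Weight distribution: A_0 = 1, A_1 = 1, A_2 = 3, A_3 = 3. Minimum distance d = 1.

Enumerate all 2^3 = 8 messages m ∈ F_2^3.
For each, compute codeword c = mG in F_2^5, then tally its weight.
  m = 000 → c = 00000, weight = 0.
  m = 100 → c = 11010, weight = 3.
  m = 010 → c = 11000, weight = 2.
  m = 110 → c = 00010, weight = 1.
  m = 001 → c = 01110, weight = 3.
  m = 101 → c = 10100, weight = 2.
  m = 011 → c = 10110, weight = 3.
  m = 111 → c = 01100, weight = 2.
Tally weights:
  weight 0: 1 codewords.
  weight 1: 1 codewords.
  weight 2: 3 codewords.
  weight 3: 3 codewords.
Minimum distance d = smallest w > 0 with A_w > 0 = 1.
Sanity: Σ A_w = 8 = 2^3 = 8 ✓.


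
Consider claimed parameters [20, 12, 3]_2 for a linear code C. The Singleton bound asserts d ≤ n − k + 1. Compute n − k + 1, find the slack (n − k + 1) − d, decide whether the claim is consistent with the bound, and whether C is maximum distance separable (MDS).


Singleton RHS = n − k + 1 = 9, slack = 6, bound satisfied, not MDS.

Singleton bound: d ≤ n − k + 1.
Here n = 20, k = 12, so n − k + 1 = 9.
Given d = 3, check d ≤ 9: YES.
Slack = (n − k + 1) − d = 6.
The code is NOT MDS (slack = 6 > 0).
Description: the claimed parameters are [20, 12, 3]_2; such a code would be non-MDS.


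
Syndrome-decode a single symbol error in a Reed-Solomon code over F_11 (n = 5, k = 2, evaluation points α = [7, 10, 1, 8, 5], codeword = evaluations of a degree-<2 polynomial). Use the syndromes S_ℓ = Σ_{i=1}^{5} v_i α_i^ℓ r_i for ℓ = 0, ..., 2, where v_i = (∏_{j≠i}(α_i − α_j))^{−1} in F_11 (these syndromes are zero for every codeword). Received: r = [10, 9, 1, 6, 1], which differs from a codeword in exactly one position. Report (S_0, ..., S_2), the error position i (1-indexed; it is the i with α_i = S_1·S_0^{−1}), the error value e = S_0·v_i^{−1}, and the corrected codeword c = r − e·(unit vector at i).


S = (5, 3, 4), error at position 5, error magnitude e = 5, c = [10, 9, 1, 6, 7].

Step 1: column multipliers v_i = (∏_{j≠i}(α_i − α_j))^{−1} mod 11.
  i = 1 (α = 7): (7−10)(7−1)(7−8)(7−5) = (−3)·6·(−1)·2 = 36 ≡ 3, so v_1 = 3^{−1} = 4 (mod 11).
  i = 2 (α = 10): (10−7)(10−1)(10−8)(10−5) = 3·9·2·5 = 270 ≡ 6, so v_2 = 6^{−1} = 2 (mod 11).
  i = 3 (α = 1): (1−7)(1−10)(1−8)(1−5) = (−6)·(−9)·(−7)·(−4) = 1512 ≡ 5, so v_3 = 5^{−1} = 9 (mod 11).
  i = 4 (α = 8): (8−7)(8−10)(8−1)(8−5) = 1·(−2)·7·3 = −42 ≡ 2, so v_4 = 2^{−1} = 6 (mod 11).
  i = 5 (α = 5): (5−7)(5−10)(5−1)(5−8) = (−2)·(−5)·4·(−3) = −120 ≡ 1, so v_5 = 1^{−1} = 1 (mod 11).
  v = [4, 2, 9, 6, 1].
Step 2: syndromes of r = [10, 9, 1, 6, 1] (all sums mod 11).
  S_0 = Σ v_i r_i = 4·10 + 2·9 + 9·1 + 6·6 + 1·1 = 104 ≡ 5.
  S_1 = Σ v_i α_i r_i = 4·7·10 + 2·10·9 + 9·1·1 + 6·8·6 + 1·5·1 = 762 ≡ 3.
  α_i^2 mod 11 = [5, 1, 1, 9, 3].
  S_2 = Σ v_i α_i^2 r_i = 4·5·10 + 2·1·9 + 9·1·1 + 6·9·6 + 1·3·1 = 554 ≡ 4.
  S = (5, 3, 4) ≠ 0, so r is not a codeword (an error is present).
Step 3: locate the error. For a single error e at position i, S_ℓ = v_i·e·α_i^ℓ, so α_err = S_1/S_0.
  S_0^{−1} = 5^{−1} = 9 (mod 11), so α_err = 3·9 = 27 ≡ 5 = α_5. Error position i = 5.
  Consistency check: S_2/S_1 = 4·4 = 16 ≡ 5 = α_err ✓ (single-error assumption holds).
Step 4: error magnitude e = S_0/v_5 = S_0·∏_{j≠5}(α_5 − α_j) = 5·1 = 5 ≡ 5 (mod 11).
Step 5: correct position 5: c_5 = r_5 − e = 1 − 5 ≡ 7 (mod 11). Hence c = [10, 9, 1, 6, 7].
  Check: interpolating c through the α_i gives m(x) = 5 + 7·x (degree < 2) with m(α_i) = c_i for every i, so c is indeed a codeword.


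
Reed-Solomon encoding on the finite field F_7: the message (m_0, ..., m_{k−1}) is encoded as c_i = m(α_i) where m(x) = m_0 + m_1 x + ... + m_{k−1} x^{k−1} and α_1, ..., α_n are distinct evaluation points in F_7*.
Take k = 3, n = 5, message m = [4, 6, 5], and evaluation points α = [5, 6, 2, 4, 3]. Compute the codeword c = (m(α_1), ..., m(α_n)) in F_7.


c = [5, 3, 1, 3, 4]

Message polynomial: m(x) = 4 + 6·x + 5·x^2 (mod 7).
For each evaluation point α_i, compute m(α_i) mod 7:
  α_1 = 5: Horner steps 5 → 3 → 5, so m(5) = 5.
  α_2 = 6: Horner steps 5 → 1 → 3, so m(6) = 3.
  α_3 = 2: Horner steps 5 → 2 → 1, so m(2) = 1.
  α_4 = 4: Horner steps 5 → 5 → 3, so m(4) = 3.
  α_5 = 3: Horner steps 5 → 0 → 4, so m(3) = 4.
Codeword c = [5, 3, 1, 3, 4] ∈ F_7^5.


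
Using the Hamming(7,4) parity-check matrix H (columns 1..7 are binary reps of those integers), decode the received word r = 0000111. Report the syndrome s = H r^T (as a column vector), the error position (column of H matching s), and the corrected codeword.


s = (1, 0, 0)^T, error position = 4, corrected codeword c = 0001111

Compute s = H r^T mod 2 one row at a time:
  s_1 = 0 + 1 + 1 + 1 = 3 ≡ 1 (mod 2).
  s_2 = 0 + 0 + 1 + 1 = 2 ≡ 0 (mod 2).
  s_3 = 0 + 0 + 1 + 1 = 2 ≡ 0 (mod 2).
s = (1, 0, 0)^T — this equals column 4 of H (binary 100), so error is at position 4.
Correct: flip bit 4 of r = 0000111 to get c = 0001111.


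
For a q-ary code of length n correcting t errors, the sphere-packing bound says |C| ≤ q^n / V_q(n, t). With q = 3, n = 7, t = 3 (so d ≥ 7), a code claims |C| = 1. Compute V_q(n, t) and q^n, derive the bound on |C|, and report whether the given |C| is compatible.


V_q(n, t) = 379, q^n = 2187, Hamming bound = 5, |C| = 1 ≤ bound (satisfied).

Step 1: Compute V_q(n, t) = Σ_{j=0}^3 C(n, j) (q−1)^j.
  j = 0: C(7,0)·(2)^0 = 1·1 = 1.
  j = 1: C(7,1)·(2)^1 = 7·2 = 14.
  j = 2: C(7,2)·(2)^2 = 21·4 = 84.
  j = 3: C(7,3)·(2)^3 = 35·8 = 280.
  V_q(n, t) = 1 + 14 + 84 + 280 = 379.
Step 2: q^n = 3^7 = 2187.
Step 3: Hamming bound ⌊q^n / V_q(n,t)⌋ = ⌊2187/379⌋ = 5.
Step 4: Compare |C| = 1 to 5: satisfied.
The claimed |C| lies below the Hamming bound.


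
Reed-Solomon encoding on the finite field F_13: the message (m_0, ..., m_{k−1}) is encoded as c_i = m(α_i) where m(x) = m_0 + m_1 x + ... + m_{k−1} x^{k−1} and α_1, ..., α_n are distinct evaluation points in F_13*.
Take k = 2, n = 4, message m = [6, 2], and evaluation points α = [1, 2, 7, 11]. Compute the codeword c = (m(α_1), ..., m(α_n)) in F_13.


c = [8, 10, 7, 2]

Message polynomial: m(x) = 6 + 2·x (mod 13).
For each evaluation point α_i, compute m(α_i) mod 13:
  α_1 = 1: Horner steps 2 → 8, so m(1) = 8.
  α_2 = 2: Horner steps 2 → 10, so m(2) = 10.
  α_3 = 7: Horner steps 2 → 7, so m(7) = 7.
  α_4 = 11: Horner steps 2 → 2, so m(11) = 2.
Codeword c = [8, 10, 7, 2] ∈ F_13^4.


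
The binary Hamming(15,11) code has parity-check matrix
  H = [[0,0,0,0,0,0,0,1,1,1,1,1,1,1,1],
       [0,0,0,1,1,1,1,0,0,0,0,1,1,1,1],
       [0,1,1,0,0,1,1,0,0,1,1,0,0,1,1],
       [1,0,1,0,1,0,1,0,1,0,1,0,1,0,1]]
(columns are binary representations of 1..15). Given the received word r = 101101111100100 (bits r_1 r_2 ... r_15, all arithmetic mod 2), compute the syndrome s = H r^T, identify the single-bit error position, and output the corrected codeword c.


s = (0, 0, 0, 1)^T, error position = 1, corrected codeword c = 001101111100100

Compute s = H r^T mod 2 one row at a time:
  s_1 = 1 + 1 + 1 + 0 + 0 + 1 + 0 + 0 = 4 ≡ 0 (mod 2).
  s_2 = 1 + 0 + 1 + 1 + 0 + 1 + 0 + 0 = 4 ≡ 0 (mod 2).
  s_3 = 0 + 1 + 1 + 1 + 1 + 0 + 0 + 0 = 4 ≡ 0 (mod 2).
  s_4 = 1 + 1 + 0 + 1 + 1 + 0 + 1 + 0 = 5 ≡ 1 (mod 2).
s = (0, 0, 0, 1)^T — this equals column 1 of H (binary 0001), so error is at position 1.
Correct: flip bit 1 of r = 101101111100100 to get c = 001101111100100.


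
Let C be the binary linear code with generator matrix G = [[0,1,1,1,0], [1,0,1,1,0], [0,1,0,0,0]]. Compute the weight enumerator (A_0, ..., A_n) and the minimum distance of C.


Weight distribution: A_0 = 1, A_1 = 2, A_2 = 2, A_3 = 2, A_4 = 1. Minimum distance d = 1.

Enumerate all 2^3 = 8 messages m ∈ F_2^3.
For each, compute codeword c = mG in F_2^5, then tally its weight.
  m = 000 → c = 00000, weight = 0.
  m = 100 → c = 01110, weight = 3.
  m = 010 → c = 10110, weight = 3.
  m = 110 → c = 11000, weight = 2.
  m = 001 → c = 01000, weight = 1.
  m = 101 → c = 00110, weight = 2.
  m = 011 → c = 11110, weight = 4.
  m = 111 → c = 10000, weight = 1.
Tally weights:
  weight 0: 1 codewords.
  weight 1: 2 codewords.
  weight 2: 2 codewords.
  weight 3: 2 codewords.
  weight 4: 1 codewords.
Minimum distance d = smallest w > 0 with A_w > 0 = 1.
Sanity: Σ A_w = 8 = 2^3 = 8 ✓.


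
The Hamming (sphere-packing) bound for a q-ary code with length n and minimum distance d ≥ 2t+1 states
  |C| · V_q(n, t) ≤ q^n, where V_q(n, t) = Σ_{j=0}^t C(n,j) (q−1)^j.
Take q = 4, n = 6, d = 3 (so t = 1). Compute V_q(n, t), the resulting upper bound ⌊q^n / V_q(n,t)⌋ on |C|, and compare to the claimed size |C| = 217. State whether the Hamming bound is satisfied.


V_q(n, t) = 19, q^n = 4096, Hamming bound = 215, |C| = 217 > bound (violated).

Step 1: Compute V_q(n, t) = Σ_{j=0}^1 C(n, j) (q−1)^j.
  j = 0: C(6,0)·(3)^0 = 1·1 = 1.
  j = 1: C(6,1)·(3)^1 = 6·3 = 18.
  V_q(n, t) = 1 + 18 = 19.
Step 2: q^n = 4^6 = 4096.
Step 3: Hamming bound ⌊q^n / V_q(n,t)⌋ = ⌊4096/19⌋ = 215.
Step 4: Compare |C| = 217 to 215: violated.
The claimed |C| lies above the Hamming bound, so no 4-ary code of length 6 with d ≥ 3 can have 217 codewords.


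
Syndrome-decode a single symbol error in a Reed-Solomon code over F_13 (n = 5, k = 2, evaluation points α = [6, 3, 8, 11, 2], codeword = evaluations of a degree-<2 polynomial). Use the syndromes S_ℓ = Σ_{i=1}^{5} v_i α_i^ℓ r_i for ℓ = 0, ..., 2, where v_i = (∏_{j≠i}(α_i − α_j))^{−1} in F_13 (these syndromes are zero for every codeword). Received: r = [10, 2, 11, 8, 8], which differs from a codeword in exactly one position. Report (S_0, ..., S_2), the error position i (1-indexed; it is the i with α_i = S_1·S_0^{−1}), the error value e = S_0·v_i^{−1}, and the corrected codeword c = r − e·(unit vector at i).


S = (2, 9, 8), error at position 4, error magnitude e = 2, c = [10, 2, 11, 6, 8].

Step 1: column multipliers v_i = (∏_{j≠i}(α_i − α_j))^{−1} mod 13.
  i = 1 (α = 6): (6−3)(6−8)(6−11)(6−2) = 3·(−2)·(−5)·4 = 120 ≡ 3, so v_1 = 3^{−1} = 9 (mod 13).
  i = 2 (α = 3): (3−6)(3−8)(3−11)(3−2) = (−3)·(−5)·(−8)·1 = −120 ≡ 10, so v_2 = 10^{−1} = 4 (mod 13).
  i = 3 (α = 8): (8−6)(8−3)(8−11)(8−2) = 2·5·(−3)·6 = −180 ≡ 2, so v_3 = 2^{−1} = 7 (mod 13).
  i = 4 (α = 11): (11−6)(11−3)(11−8)(11−2) = 5·8·3·9 = 1080 ≡ 1, so v_4 = 1^{−1} = 1 (mod 13).
  i = 5 (α = 2): (2−6)(2−3)(2−8)(2−11) = (−4)·(−1)·(−6)·(−9) = 216 ≡ 8, so v_5 = 8^{−1} = 5 (mod 13).
  v = [9, 4, 7, 1, 5].
Step 2: syndromes of r = [10, 2, 11, 8, 8] (all sums mod 13).
  S_0 = Σ v_i r_i = 9·10 + 4·2 + 7·11 + 1·8 + 5·8 = 223 ≡ 2.
  S_1 = Σ v_i α_i r_i = 9·6·10 + 4·3·2 + 7·8·11 + 1·11·8 + 5·2·8 = 1348 ≡ 9.
  α_i^2 mod 13 = [10, 9, 12, 4, 4].
  S_2 = Σ v_i α_i^2 r_i = 9·10·10 + 4·9·2 + 7·12·11 + 1·4·8 + 5·4·8 = 2088 ≡ 8.
  S = (2, 9, 8) ≠ 0, so r is not a codeword (an error is present).
Step 3: locate the error. For a single error e at position i, S_ℓ = v_i·e·α_i^ℓ, so α_err = S_1/S_0.
  S_0^{−1} = 2^{−1} = 7 (mod 13), so α_err = 9·7 = 63 ≡ 11 = α_4. Error position i = 4.
  Consistency check: S_2/S_1 = 8·3 = 24 ≡ 11 = α_err ✓ (single-error assumption holds).
Step 4: error magnitude e = S_0/v_4 = S_0·∏_{j≠4}(α_4 − α_j) = 2·1 = 2 ≡ 2 (mod 13).
Step 5: correct position 4: c_4 = r_4 − e = 8 − 2 ≡ 6 (mod 13). Hence c = [10, 2, 11, 6, 8].
  Check: interpolating c through the α_i gives m(x) = 7 + 7·x (degree < 2) with m(α_i) = c_i for every i, so c is indeed a codeword.


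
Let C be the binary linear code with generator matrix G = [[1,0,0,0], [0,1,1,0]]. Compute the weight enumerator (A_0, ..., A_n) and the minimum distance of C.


Weight distribution: A_0 = 1, A_1 = 1, A_2 = 1, A_3 = 1. Minimum distance d = 1.

Enumerate all 2^2 = 4 messages m ∈ F_2^2.
For each, compute codeword c = mG in F_2^4, then tally its weight.
  m = 00 → c = 0000, weight = 0.
  m = 10 → c = 1000, weight = 1.
  m = 01 → c = 0110, weight = 2.
  m = 11 → c = 1110, weight = 3.
Tally weights:
  weight 0: 1 codewords.
  weight 1: 1 codewords.
  weight 2: 1 codewords.
  weight 3: 1 codewords.
Minimum distance d = smallest w > 0 with A_w > 0 = 1.
Sanity: Σ A_w = 4 = 2^2 = 4 ✓.


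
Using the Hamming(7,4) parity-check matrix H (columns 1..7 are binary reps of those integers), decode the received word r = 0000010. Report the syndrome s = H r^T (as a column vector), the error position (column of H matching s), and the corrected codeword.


s = (1, 1, 0)^T, error position = 6, corrected codeword c = 0000000

Compute s = H r^T mod 2 one row at a time:
  s_1 = 0 + 0 + 1 + 0 = 1 ≡ 1 (mod 2).
  s_2 = 0 + 0 + 1 + 0 = 1 ≡ 1 (mod 2).
  s_3 = 0 + 0 + 0 + 0 = 0 ≡ 0 (mod 2).
s = (1, 1, 0)^T — this equals column 6 of H (binary 110), so error is at position 6.
Correct: flip bit 6 of r = 0000010 to get c = 0000000.


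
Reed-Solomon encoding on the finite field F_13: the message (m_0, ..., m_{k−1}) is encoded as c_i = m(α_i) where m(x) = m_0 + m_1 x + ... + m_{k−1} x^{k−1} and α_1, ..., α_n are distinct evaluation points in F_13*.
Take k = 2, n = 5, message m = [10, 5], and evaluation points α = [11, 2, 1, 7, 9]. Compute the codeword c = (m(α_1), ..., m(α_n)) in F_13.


c = [0, 7, 2, 6, 3]

Message polynomial: m(x) = 10 + 5·x (mod 13).
For each evaluation point α_i, compute m(α_i) mod 13:
  α_1 = 11: Horner steps 5 → 0, so m(11) = 0.
  α_2 = 2: Horner steps 5 → 7, so m(2) = 7.
  α_3 = 1: Horner steps 5 → 2, so m(1) = 2.
  α_4 = 7: Horner steps 5 → 6, so m(7) = 6.
  α_5 = 9: Horner steps 5 → 3, so m(9) = 3.
Codeword c = [0, 7, 2, 6, 3] ∈ F_13^5.


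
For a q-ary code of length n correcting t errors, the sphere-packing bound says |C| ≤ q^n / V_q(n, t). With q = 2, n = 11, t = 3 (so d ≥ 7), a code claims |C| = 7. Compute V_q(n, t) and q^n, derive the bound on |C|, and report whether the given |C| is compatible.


V_q(n, t) = 232, q^n = 2048, Hamming bound = 8, |C| = 7 ≤ bound (satisfied).

Step 1: Compute V_q(n, t) = Σ_{j=0}^3 C(n, j) (q−1)^j.
  j = 0: C(11,0)·(1)^0 = 1·1 = 1.
  j = 1: C(11,1)·(1)^1 = 11·1 = 11.
  j = 2: C(11,2)·(1)^2 = 55·1 = 55.
  j = 3: C(11,3)·(1)^3 = 165·1 = 165.
  V_q(n, t) = 1 + 11 + 55 + 165 = 232.
Step 2: q^n = 2^11 = 2048.
Step 3: Hamming bound ⌊q^n / V_q(n,t)⌋ = ⌊2048/232⌋ = 8.
Step 4: Compare |C| = 7 to 8: satisfied.
The claimed |C| lies below the Hamming bound.


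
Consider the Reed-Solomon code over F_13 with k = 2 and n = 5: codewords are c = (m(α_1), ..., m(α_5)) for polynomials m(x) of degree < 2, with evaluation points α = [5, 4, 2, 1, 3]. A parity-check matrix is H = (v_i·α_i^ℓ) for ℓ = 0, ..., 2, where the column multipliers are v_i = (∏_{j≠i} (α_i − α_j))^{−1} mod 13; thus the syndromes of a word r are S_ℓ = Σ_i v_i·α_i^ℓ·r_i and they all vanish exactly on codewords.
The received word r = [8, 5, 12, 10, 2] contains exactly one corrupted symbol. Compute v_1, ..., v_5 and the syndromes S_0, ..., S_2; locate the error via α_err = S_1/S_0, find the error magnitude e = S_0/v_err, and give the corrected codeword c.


S = (6, 6, 6), error at position 4, error magnitude e = 1, c = [8, 5, 12, 9, 2].

Step 1: column multipliers v_i = (∏_{j≠i}(α_i − α_j))^{−1} mod 13.
  i = 1 (α = 5): (5−4)(5−2)(5−1)(5−3) = 1·3·4·2 = 24 ≡ 11, so v_1 = 11^{−1} = 6 (mod 13).
  i = 2 (α = 4): (4−5)(4−2)(4−1)(4−3) = (−1)·2·3·1 = −6 ≡ 7, so v_2 = 7^{−1} = 2 (mod 13).
  i = 3 (α = 2): (2−5)(2−4)(2−1)(2−3) = (−3)·(−2)·1·(−1) = −6 ≡ 7, so v_3 = 7^{−1} = 2 (mod 13).
  i = 4 (α = 1): (1−5)(1−4)(1−2)(1−3) = (−4)·(−3)·(−1)·(−2) = 24 ≡ 11, so v_4 = 11^{−1} = 6 (mod 13).
  i = 5 (α = 3): (3−5)(3−4)(3−2)(3−1) = (−2)·(−1)·1·2 = 4 ≡ 4, so v_5 = 4^{−1} = 10 (mod 13).
  v = [6, 2, 2, 6, 10].
Step 2: syndromes of r = [8, 5, 12, 10, 2] (all sums mod 13).
  S_0 = Σ v_i r_i = 6·8 + 2·5 + 2·12 + 6·10 + 10·2 = 162 ≡ 6.
  S_1 = Σ v_i α_i r_i = 6·5·8 + 2·4·5 + 2·2·12 + 6·1·10 + 10·3·2 = 448 ≡ 6.
  α_i^2 mod 13 = [12, 3, 4, 1, 9].
  S_2 = Σ v_i α_i^2 r_i = 6·12·8 + 2·3·5 + 2·4·12 + 6·1·10 + 10·9·2 = 942 ≡ 6.
  S = (6, 6, 6) ≠ 0, so r is not a codeword (an error is present).
Step 3: locate the error. For a single error e at position i, S_ℓ = v_i·e·α_i^ℓ, so α_err = S_1/S_0.
  S_0^{−1} = 6^{−1} = 11 (mod 13), so α_err = 6·11 = 66 ≡ 1 = α_4. Error position i = 4.
  Consistency check: S_2/S_1 = 6·11 = 66 ≡ 1 = α_err ✓ (single-error assumption holds).
Step 4: error magnitude e = S_0/v_4 = S_0·∏_{j≠4}(α_4 − α_j) = 6·11 = 66 ≡ 1 (mod 13).
Step 5: correct position 4: c_4 = r_4 − e = 10 − 1 ≡ 9 (mod 13). Hence c = [8, 5, 12, 9, 2].
  Check: interpolating c through the α_i gives m(x) = 6 + 3·x (degree < 2) with m(α_i) = c_i for every i, so c is indeed a codeword.


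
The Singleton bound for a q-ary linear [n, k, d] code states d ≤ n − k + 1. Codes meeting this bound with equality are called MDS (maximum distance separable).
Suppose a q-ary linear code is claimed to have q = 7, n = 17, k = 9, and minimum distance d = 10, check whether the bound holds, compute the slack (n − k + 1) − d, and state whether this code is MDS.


Singleton RHS = n − k + 1 = 9, slack = -1, bound violated (no such code; not MDS).

Singleton bound: d ≤ n − k + 1.
Here n = 17, k = 9, so n − k + 1 = 9.
Given d = 10, check d ≤ 9: NO.
Slack = (n − k + 1) − d = -1.
The slack is negative: d = 10 exceeds n − k + 1 = 9 by 1, so the Singleton bound is violated and no linear [17, 9, 10]_7 code can exist. In particular it is not MDS (MDS requires d = n − k + 1 exactly).
Description: the claimed parameters are [17, 9, 10]_7; such a code would be impossible (violates the Singleton bound).


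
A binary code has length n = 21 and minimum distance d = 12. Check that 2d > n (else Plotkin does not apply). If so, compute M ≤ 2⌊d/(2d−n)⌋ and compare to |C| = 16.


Plotkin bound M ≤ 8; given |C| = 16 > bound (violated).

Check applicability: 2d = 24, n = 21.
2d − n = 3 > 0, so Plotkin applies.
Compute d/(2d−n) = 12/3 ≈ 4.0000.
⌊d/(2d−n)⌋ = 4.
Plotkin bound: M ≤ 2·4 = 8.
Given |C| = 16, check: VIOLATED.
This |C| is above the Plotkin bound, so no binary code with n = 21, d = 12 and 16 codewords exists.


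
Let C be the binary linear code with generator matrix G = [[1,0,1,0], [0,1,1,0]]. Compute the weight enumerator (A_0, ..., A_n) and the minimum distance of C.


Weight distribution: A_0 = 1, A_2 = 3. Minimum distance d = 2.

Enumerate all 2^2 = 4 messages m ∈ F_2^2.
For each, compute codeword c = mG in F_2^4, then tally its weight.
  m = 00 → c = 0000, weight = 0.
  m = 10 → c = 1010, weight = 2.
  m = 01 → c = 0110, weight = 2.
  m = 11 → c = 1100, weight = 2.
Tally weights:
  weight 0: 1 codewords.
  weight 2: 3 codewords.
Minimum distance d = smallest w > 0 with A_w > 0 = 2.
Sanity: Σ A_w = 4 = 2^2 = 4 ✓.


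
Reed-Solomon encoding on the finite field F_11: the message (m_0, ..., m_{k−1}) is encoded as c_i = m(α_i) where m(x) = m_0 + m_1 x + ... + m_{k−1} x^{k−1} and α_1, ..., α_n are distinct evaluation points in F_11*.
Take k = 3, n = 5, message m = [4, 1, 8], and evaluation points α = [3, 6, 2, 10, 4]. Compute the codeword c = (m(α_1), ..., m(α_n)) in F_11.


c = [2, 1, 5, 0, 4]

Message polynomial: m(x) = 4 + 1·x + 8·x^2 (mod 11).
For each evaluation point α_i, compute m(α_i) mod 11:
  α_1 = 3: Horner steps 8 → 3 → 2, so m(3) = 2.
  α_2 = 6: Horner steps 8 → 5 → 1, so m(6) = 1.
  α_3 = 2: Horner steps 8 → 6 → 5, so m(2) = 5.
  α_4 = 10: Horner steps 8 → 4 → 0, so m(10) = 0.
  α_5 = 4: Horner steps 8 → 0 → 4, so m(4) = 4.
Codeword c = [2, 1, 5, 0, 4] ∈ F_11^5.


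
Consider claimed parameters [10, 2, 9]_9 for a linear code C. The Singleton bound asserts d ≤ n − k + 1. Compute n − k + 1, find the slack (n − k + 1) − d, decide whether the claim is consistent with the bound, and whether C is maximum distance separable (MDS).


Singleton RHS = n − k + 1 = 9, slack = 0, bound satisfied, MDS.

Singleton bound: d ≤ n − k + 1.
Here n = 10, k = 2, so n − k + 1 = 9.
Given d = 9, check d ≤ 9: YES.
Slack = (n − k + 1) − d = 0.
The code is MDS (slack = 0).
Description: the claimed parameters are [10, 2, 9]_9; such a code would be MDS (meets Singleton bound).


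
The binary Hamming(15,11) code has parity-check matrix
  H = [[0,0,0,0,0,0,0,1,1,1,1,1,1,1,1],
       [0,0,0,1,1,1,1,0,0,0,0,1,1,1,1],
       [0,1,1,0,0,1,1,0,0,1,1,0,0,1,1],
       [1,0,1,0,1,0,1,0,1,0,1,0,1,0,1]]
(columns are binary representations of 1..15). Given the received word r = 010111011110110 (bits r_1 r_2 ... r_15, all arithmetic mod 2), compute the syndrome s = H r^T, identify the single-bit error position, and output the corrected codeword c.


s = (0, 1, 1, 0)^T, error position = 6, corrected codeword c = 010110011110110

Compute s = H r^T mod 2 one row at a time:
  s_1 = 1 + 1 + 1 + 1 + 0 + 1 + 1 + 0 = 6 ≡ 0 (mod 2).
  s_2 = 1 + 1 + 1 + 0 + 0 + 1 + 1 + 0 = 5 ≡ 1 (mod 2).
  s_3 = 1 + 0 + 1 + 0 + 1 + 1 + 1 + 0 = 5 ≡ 1 (mod 2).
  s_4 = 0 + 0 + 1 + 0 + 1 + 1 + 1 + 0 = 4 ≡ 0 (mod 2).
s = (0, 1, 1, 0)^T — this equals column 6 of H (binary 0110), so error is at position 6.
Correct: flip bit 6 of r = 010111011110110 to get c = 010110011110110.


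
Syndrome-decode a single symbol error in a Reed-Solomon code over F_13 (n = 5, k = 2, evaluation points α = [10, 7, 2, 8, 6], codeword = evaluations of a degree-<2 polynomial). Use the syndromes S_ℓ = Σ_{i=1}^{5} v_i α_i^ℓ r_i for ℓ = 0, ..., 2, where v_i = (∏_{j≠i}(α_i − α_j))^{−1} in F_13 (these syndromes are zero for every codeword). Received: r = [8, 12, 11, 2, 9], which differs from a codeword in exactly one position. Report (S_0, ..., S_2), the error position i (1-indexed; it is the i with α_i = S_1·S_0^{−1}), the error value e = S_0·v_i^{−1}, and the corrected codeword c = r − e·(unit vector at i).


S = (6, 12, 11), error at position 3, error magnitude e = 1, c = [8, 12, 10, 2, 9].

Step 1: column multipliers v_i = (∏_{j≠i}(α_i − α_j))^{−1} mod 13.
  i = 1 (α = 10): (10−7)(10−2)(10−8)(10−6) = 3·8·2·4 = 192 ≡ 10, so v_1 = 10^{−1} = 4 (mod 13).
  i = 2 (α = 7): (7−10)(7−2)(7−8)(7−6) = (−3)·5·(−1)·1 = 15 ≡ 2, so v_2 = 2^{−1} = 7 (mod 13).
  i = 3 (α = 2): (2−10)(2−7)(2−8)(2−6) = (−8)·(−5)·(−6)·(−4) = 960 ≡ 11, so v_3 = 11^{−1} = 6 (mod 13).
  i = 4 (α = 8): (8−10)(8−7)(8−2)(8−6) = (−2)·1·6·2 = −24 ≡ 2, so v_4 = 2^{−1} = 7 (mod 13).
  i = 5 (α = 6): (6−10)(6−7)(6−2)(6−8) = (−4)·(−1)·4·(−2) = −32 ≡ 7, so v_5 = 7^{−1} = 2 (mod 13).
  v = [4, 7, 6, 7, 2].
Step 2: syndromes of r = [8, 12, 11, 2, 9] (all sums mod 13).
  S_0 = Σ v_i r_i = 4·8 + 7·12 + 6·11 + 7·2 + 2·9 = 214 ≡ 6.
  S_1 = Σ v_i α_i r_i = 4·10·8 + 7·7·12 + 6·2·11 + 7·8·2 + 2·6·9 = 1260 ≡ 12.
  α_i^2 mod 13 = [9, 10, 4, 12, 10].
  S_2 = Σ v_i α_i^2 r_i = 4·9·8 + 7·10·12 + 6·4·11 + 7·12·2 + 2·10·9 = 1740 ≡ 11.
  S = (6, 12, 11) ≠ 0, so r is not a codeword (an error is present).
Step 3: locate the error. For a single error e at position i, S_ℓ = v_i·e·α_i^ℓ, so α_err = S_1/S_0.
  S_0^{−1} = 6^{−1} = 11 (mod 13), so α_err = 12·11 = 132 ≡ 2 = α_3. Error position i = 3.
  Consistency check: S_2/S_1 = 11·12 = 132 ≡ 2 = α_err ✓ (single-error assumption holds).
Step 4: error magnitude e = S_0/v_3 = S_0·∏_{j≠3}(α_3 − α_j) = 6·11 = 66 ≡ 1 (mod 13).
Step 5: correct position 3: c_3 = r_3 − e = 11 − 1 ≡ 10 (mod 13). Hence c = [8, 12, 10, 2, 9].
  Check: interpolating c through the α_i gives m(x) = 4 + 3·x (degree < 2) with m(α_i) = c_i for every i, so c is indeed a codeword.


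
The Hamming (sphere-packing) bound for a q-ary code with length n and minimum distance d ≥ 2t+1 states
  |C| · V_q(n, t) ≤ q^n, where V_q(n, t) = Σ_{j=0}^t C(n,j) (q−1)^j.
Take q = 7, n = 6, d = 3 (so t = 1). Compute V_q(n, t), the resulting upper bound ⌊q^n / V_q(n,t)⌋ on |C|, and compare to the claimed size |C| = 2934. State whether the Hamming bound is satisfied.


V_q(n, t) = 37, q^n = 117649, Hamming bound = 3179, |C| = 2934 ≤ bound (satisfied).

Step 1: Compute V_q(n, t) = Σ_{j=0}^1 C(n, j) (q−1)^j.
  j = 0: C(6,0)·(6)^0 = 1·1 = 1.
  j = 1: C(6,1)·(6)^1 = 6·6 = 36.
  V_q(n, t) = 1 + 36 = 37.
Step 2: q^n = 7^6 = 117649.
Step 3: Hamming bound ⌊q^n / V_q(n,t)⌋ = ⌊117649/37⌋ = 3179.
Step 4: Compare |C| = 2934 to 3179: satisfied.
The claimed |C| lies below the Hamming bound.


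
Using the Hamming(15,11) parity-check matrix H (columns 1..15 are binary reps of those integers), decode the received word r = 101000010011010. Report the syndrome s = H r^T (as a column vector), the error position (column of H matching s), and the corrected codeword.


s = (0, 0, 1, 1)^T, error position = 3, corrected codeword c = 100000010011010

Compute s = H r^T mod 2 one row at a time:
  s_1 = 1 + 0 + 0 + 1 + 1 + 0 + 1 + 0 = 4 ≡ 0 (mod 2).
  s_2 = 0 + 0 + 0 + 0 + 1 + 0 + 1 + 0 = 2 ≡ 0 (mod 2).
  s_3 = 0 + 1 + 0 + 0 + 0 + 1 + 1 + 0 = 3 ≡ 1 (mod 2).
  s_4 = 1 + 1 + 0 + 0 + 0 + 1 + 0 + 0 = 3 ≡ 1 (mod 2).
s = (0, 0, 1, 1)^T — this equals column 3 of H (binary 0011), so error is at position 3.
Correct: flip bit 3 of r = 101000010011010 to get c = 100000010011010.


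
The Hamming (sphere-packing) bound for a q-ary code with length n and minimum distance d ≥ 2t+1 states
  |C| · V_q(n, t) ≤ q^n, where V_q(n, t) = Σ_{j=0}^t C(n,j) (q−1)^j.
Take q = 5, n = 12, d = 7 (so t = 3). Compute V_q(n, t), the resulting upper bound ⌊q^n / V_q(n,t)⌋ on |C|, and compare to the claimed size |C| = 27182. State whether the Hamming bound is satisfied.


V_q(n, t) = 15185, q^n = 244140625, Hamming bound = 16077, |C| = 27182 > bound (violated).

Step 1: Compute V_q(n, t) = Σ_{j=0}^3 C(n, j) (q−1)^j.
  j = 0: C(12,0)·(4)^0 = 1·1 = 1.
  j = 1: C(12,1)·(4)^1 = 12·4 = 48.
  j = 2: C(12,2)·(4)^2 = 66·16 = 1056.
  j = 3: C(12,3)·(4)^3 = 220·64 = 14080.
  V_q(n, t) = 1 + 48 + 1056 + 14080 = 15185.
Step 2: q^n = 5^12 = 244140625.
Step 3: Hamming bound ⌊q^n / V_q(n,t)⌋ = ⌊244140625/15185⌋ = 16077.
Step 4: Compare |C| = 27182 to 16077: violated.
The claimed |C| lies above the Hamming bound, so no 5-ary code of length 12 with d ≥ 7 can have 27182 codewords.


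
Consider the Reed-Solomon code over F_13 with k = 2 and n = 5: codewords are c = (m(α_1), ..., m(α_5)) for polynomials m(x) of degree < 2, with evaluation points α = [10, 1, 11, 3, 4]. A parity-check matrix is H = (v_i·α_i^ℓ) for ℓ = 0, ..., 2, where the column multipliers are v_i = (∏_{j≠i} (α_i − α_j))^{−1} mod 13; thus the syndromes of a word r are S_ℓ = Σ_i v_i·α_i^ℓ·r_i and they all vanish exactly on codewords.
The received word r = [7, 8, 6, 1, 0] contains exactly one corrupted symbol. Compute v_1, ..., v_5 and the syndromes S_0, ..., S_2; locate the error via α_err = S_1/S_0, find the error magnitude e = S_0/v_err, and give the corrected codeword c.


S = (10, 10, 10), error at position 2, error magnitude e = 5, c = [7, 3, 6, 1, 0].

Step 1: column multipliers v_i = (∏_{j≠i}(α_i − α_j))^{−1} mod 13.
  i = 1 (α = 10): (10−1)(10−11)(10−3)(10−4) = 9·(−1)·7·6 = −378 ≡ 12, so v_1 = 12^{−1} = 12 (mod 13).
  i = 2 (α = 1): (1−10)(1−11)(1−3)(1−4) = (−9)·(−10)·(−2)·(−3) = 540 ≡ 7, so v_2 = 7^{−1} = 2 (mod 13).
  i = 3 (α = 11): (11−10)(11−1)(11−3)(11−4) = 1·10·8·7 = 560 ≡ 1, so v_3 = 1^{−1} = 1 (mod 13).
  i = 4 (α = 3): (3−10)(3−1)(3−11)(3−4) = (−7)·2·(−8)·(−1) = −112 ≡ 5, so v_4 = 5^{−1} = 8 (mod 13).
  i = 5 (α = 4): (4−10)(4−1)(4−11)(4−3) = (−6)·3·(−7)·1 = 126 ≡ 9, so v_5 = 9^{−1} = 3 (mod 13).
  v = [12, 2, 1, 8, 3].
Step 2: syndromes of r = [7, 8, 6, 1, 0] (all sums mod 13).
  S_0 = Σ v_i r_i = 12·7 + 2·8 + 1·6 + 8·1 + 3·0 = 114 ≡ 10.
  S_1 = Σ v_i α_i r_i = 12·10·7 + 2·1·8 + 1·11·6 + 8·3·1 + 3·4·0 = 946 ≡ 10.
  α_i^2 mod 13 = [9, 1, 4, 9, 3].
  S_2 = Σ v_i α_i^2 r_i = 12·9·7 + 2·1·8 + 1·4·6 + 8·9·1 + 3·3·0 = 868 ≡ 10.
  S = (10, 10, 10) ≠ 0, so r is not a codeword (an error is present).
Step 3: locate the error. For a single error e at position i, S_ℓ = v_i·e·α_i^ℓ, so α_err = S_1/S_0.
  S_0^{−1} = 10^{−1} = 4 (mod 13), so α_err = 10·4 = 40 ≡ 1 = α_2. Error position i = 2.
  Consistency check: S_2/S_1 = 10·4 = 40 ≡ 1 = α_err ✓ (single-error assumption holds).
Step 4: error magnitude e = S_0/v_2 = S_0·∏_{j≠2}(α_2 − α_j) = 10·7 = 70 ≡ 5 (mod 13).
Step 5: correct position 2: c_2 = r_2 − e = 8 − 5 ≡ 3 (mod 13). Hence c = [7, 3, 6, 1, 0].
  Check: interpolating c through the α_i gives m(x) = 4 + 12·x (degree < 2) with m(α_i) = c_i for every i, so c is indeed a codeword.
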